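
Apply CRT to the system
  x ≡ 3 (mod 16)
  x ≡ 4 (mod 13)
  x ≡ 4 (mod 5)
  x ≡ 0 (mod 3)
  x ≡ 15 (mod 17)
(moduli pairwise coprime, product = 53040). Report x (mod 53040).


Product of moduli M = 16 · 13 · 5 · 3 · 17 = 53040.
Merge one congruence at a time:
  Start: x ≡ 3 (mod 16).
  Combine with x ≡ 4 (mod 13); new modulus lcm = 208.
    Write x = 3 + 16·t and substitute into x ≡ 4 (mod 13): 16·t ≡ 4 − 3 = 1 (mod 13).
    Reduce coefficients mod 13: 3·t ≡ 1 (mod 13).
    The inverse of 3 mod 13 is 9 (since 3·9 = 27 = 2·13 + 1), so t ≡ 9·1 = 9 ≡ 9 (mod 13).
    Then x = 3 + 16·9 = 147, valid modulo lcm(16, 13) = 208: x ≡ 147 (mod 208).
  Combine with x ≡ 4 (mod 5); new modulus lcm = 1040.
    Write x = 147 + 208·t and substitute into x ≡ 4 (mod 5): 208·t ≡ 4 − 147 = -143 (mod 5).
    Reduce coefficients mod 5: 3·t ≡ 2 (mod 5).
    The inverse of 3 mod 5 is 2 (since 3·2 = 6 = 1·5 + 1), so t ≡ 2·2 = 4 ≡ 4 (mod 5).
    Then x = 147 + 208·4 = 979, valid modulo lcm(208, 5) = 1040: x ≡ 979 (mod 1040).
  Combine with x ≡ 0 (mod 3); new modulus lcm = 3120.
    Write x = 979 + 1040·t and substitute into x ≡ 0 (mod 3): 1040·t ≡ 0 − 979 = -979 (mod 3).
    Reduce coefficients mod 3: 2·t ≡ 2 (mod 3).
    The inverse of 2 mod 3 is 2 (since 2·2 = 4 = 1·3 + 1), so t ≡ 2·2 = 4 ≡ 1 (mod 3).
    Then x = 979 + 1040·1 = 2019, valid modulo lcm(1040, 3) = 3120: x ≡ 2019 (mod 3120).
  Combine with x ≡ 15 (mod 17); new modulus lcm = 53040.
    Write x = 2019 + 3120·t and substitute into x ≡ 15 (mod 17): 3120·t ≡ 15 − 2019 = -2004 (mod 17).
    Reduce coefficients mod 17: 9·t ≡ 2 (mod 17).
    The inverse of 9 mod 17 is 2 (since 9·2 = 18 = 1·17 + 1), so t ≡ 2·2 = 4 ≡ 4 (mod 17).
    Then x = 2019 + 3120·4 = 14499, valid modulo lcm(3120, 17) = 53040: x ≡ 14499 (mod 53040).
Verify against each original: 14499 mod 16 = 3, 14499 mod 13 = 4, 14499 mod 5 = 4, 14499 mod 3 = 0, 14499 mod 17 = 15.

x ≡ 14499 (mod 53040).


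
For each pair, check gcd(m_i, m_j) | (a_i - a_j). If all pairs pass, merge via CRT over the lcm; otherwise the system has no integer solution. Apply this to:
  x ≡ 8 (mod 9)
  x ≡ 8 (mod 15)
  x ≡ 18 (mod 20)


Moduli 9, 15, 20 are not pairwise coprime, so CRT works modulo lcm(m_i) when all pairwise compatibility conditions hold.
Pairwise compatibility: gcd(m_i, m_j) must divide a_i - a_j for every pair.
Merge one congruence at a time:
  Start: x ≡ 8 (mod 9).
  Combine with x ≡ 8 (mod 15): gcd(9, 15) = 3; 8 - 8 = 0, which IS divisible by 3, so compatible.
    Write x = 8 + 9·t and substitute into x ≡ 8 (mod 15): 9·t ≡ 8 − 8 = 0 (mod 15).
    Divide the congruence (and modulus) by g = 3: 3·t ≡ 0 (mod 5).
    The inverse of 3 mod 5 is 2 (since 3·2 = 6 = 1·5 + 1), so t ≡ 2·0 = 0 ≡ 0 (mod 5).
    Then x = 8 + 9·0 = 8, valid modulo lcm(9, 15) = 45: x ≡ 8 (mod 45).
  Combine with x ≡ 18 (mod 20): gcd(45, 20) = 5; 18 - 8 = 10, which IS divisible by 5, so compatible.
    Write x = 8 + 45·t and substitute into x ≡ 18 (mod 20): 45·t ≡ 18 − 8 = 10 (mod 20).
    Divide the congruence (and modulus) by g = 5: 9·t ≡ 2 (mod 4).
    Reduce coefficients mod 4: 1·t ≡ 2 (mod 4).
    So t ≡ 2 (mod 4).
    Then x = 8 + 45·2 = 98, valid modulo lcm(45, 20) = 180: x ≡ 98 (mod 180).
Verify: 98 mod 9 = 8, 98 mod 15 = 8, 98 mod 20 = 18.

x ≡ 98 (mod 180).


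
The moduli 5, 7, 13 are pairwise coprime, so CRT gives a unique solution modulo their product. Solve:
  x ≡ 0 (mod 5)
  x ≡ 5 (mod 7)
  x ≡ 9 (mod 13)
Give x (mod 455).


Moduli 5, 7, 13 are pairwise coprime; by CRT there is a unique solution modulo M = 5 · 7 · 13 = 455.
Solve pairwise, accumulating the modulus:
  Start with x ≡ 0 (mod 5).
  Combine with x ≡ 5 (mod 7): since gcd(5, 7) = 1, we get a unique residue mod 35.
    Write x = 0 + 5·t and substitute into x ≡ 5 (mod 7): 5·t ≡ 5 − 0 = 5 (mod 7).
    The inverse of 5 mod 7 is 3 (since 5·3 = 15 = 2·7 + 1), so t ≡ 3·5 = 15 ≡ 1 (mod 7).
    Then x = 0 + 5·1 = 5, valid modulo lcm(5, 7) = 35: x ≡ 5 (mod 35).
  Combine with x ≡ 9 (mod 13): since gcd(35, 13) = 1, we get a unique residue mod 455.
    Write x = 5 + 35·t and substitute into x ≡ 9 (mod 13): 35·t ≡ 9 − 5 = 4 (mod 13).
    Reduce coefficients mod 13: 9·t ≡ 4 (mod 13).
    The inverse of 9 mod 13 is 3 (since 9·3 = 27 = 2·13 + 1), so t ≡ 3·4 = 12 ≡ 12 (mod 13).
    Then x = 5 + 35·12 = 425, valid modulo lcm(35, 13) = 455: x ≡ 425 (mod 455).
Verify: 425 mod 5 = 0 ✓, 425 mod 7 = 5 ✓, 425 mod 13 = 9 ✓.

x ≡ 425 (mod 455).


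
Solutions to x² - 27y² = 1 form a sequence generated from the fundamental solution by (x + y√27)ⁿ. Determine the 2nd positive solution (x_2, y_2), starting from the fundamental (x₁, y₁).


Step 1: Find the fundamental solution (x₁, y₁) of x² - 27y² = 1.
  Expand √27 as a continued fraction. a₀ = ⌊√27⌋ = 5; iterate m_{k+1} = d_k·a_k − m_k, d_{k+1} = (27 − m_{k+1}²)/d_k, a_{k+1} = ⌊(a₀ + m_{k+1})/d_{k+1}⌋ (starting m₀ = 0, d₀ = 1), with convergents p_k = a_k·p_{k-1} + p_{k-2}, q_k = a_k·q_{k-1} + q_{k-2} (p₋₁ = 1, q₋₁ = 0):
  k = 0: a₀ = 5; p₀/q₀ = 5/1; p₀² − 27·q₀² = 25 − 27 = -2.
  k = 1: m = 5, d = 2, a = ⌊(5 + 5)/2⌋ = 5; p/q = (5·5 + 1)/(5·1 + 0) = 26/5; p² − 27·q² = 676 − 675 = 1.
  The first convergent with p² − 27·q² = 1 gives the fundamental solution (x₁, y₁) = (26, 5).
Step 2: Apply the recurrence (x_{n+1}, y_{n+1}) = (x₁x_n + 27y₁y_n, x₁y_n + y₁x_n) repeatedly.
  From (x_1, y_1) = (26, 5): x_2 = 26·26 + 27·5·5 = 1351; y_2 = 26·5 + 5·26 = 260.
Step 3: Verify x_2² - 27·y_2² = 1825201 - 1825200 = 1 (should be 1). ✓

(x_1, y_1) = (26, 5); (x_2, y_2) = (1351, 260).


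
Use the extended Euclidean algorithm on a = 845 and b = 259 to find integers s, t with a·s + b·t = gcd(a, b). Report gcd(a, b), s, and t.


Euclidean algorithm on (845, 259) — divide until remainder is 0:
  845 = 3 · 259 + 68
  259 = 3 · 68 + 55
  68 = 1 · 55 + 13
  55 = 4 · 13 + 3
  13 = 4 · 3 + 1
  3 = 3 · 1 + 0
gcd(845, 259) = 1.
Track Bezout coefficients alongside the remainders: start with r₀ = 845 = a·1 + b·0 (s = 1, t = 0) and r₁ = 259 = a·0 + b·1 (s = 0, t = 1); each new remainder r_{k+1} = r_{k-1} − q_k·r_k inherits s_{k+1} = s_{k-1} − q_k·s_k, t_{k+1} = t_{k-1} − q_k·t_k, so r_k = a·s_k + b·t_k at every step:
  q = 3: r = 68, s = 1 − 3·0 = 1, t = 0 − 3·1 = -3  (check: 845·1 + 259·(-3) = 68)
  q = 3: r = 55, s = 0 − 3·1 = -3, t = 1 − 3·(-3) = 10  (check: 845·(-3) + 259·10 = 55)
  q = 1: r = 13, s = 1 − 1·(-3) = 4, t = -3 − 1·10 = -13  (check: 845·4 + 259·(-13) = 13)
  q = 4: r = 3, s = -3 − 4·4 = -19, t = 10 − 4·(-13) = 62  (check: 845·(-19) + 259·62 = 3)
  q = 4: r = 1, s = 4 − 4·(-19) = 80, t = -13 − 4·62 = -261  (check: 845·80 + 259·(-261) = 1)
The row with r = 1 (the gcd) gives the Bezout coefficients s = 80, t = -261.
Result: 845 · (80) + 259 · (-261) = 1.

gcd(845, 259) = 1; s = 80, t = -261 (check: 845·80 + 259·(-261) = 1).


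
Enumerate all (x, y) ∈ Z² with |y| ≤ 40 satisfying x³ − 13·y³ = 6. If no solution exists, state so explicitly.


The equation is x³ - 13y³ = 6. For fixed y, x³ = 13·y³ + 6, so a solution requires the RHS to be a perfect cube.
Strategy: iterate y from -40 to 40, compute RHS = 13·y³ + 6, and check whether it is a (positive or negative) perfect cube.
Check small values of y:
  y = 0: RHS = 6 is not a perfect cube.
  y = 1: RHS = 19 is not a perfect cube.
  y = -1: RHS = -7 is not a perfect cube.
  y = 2: RHS = 110 is not a perfect cube.
  y = -2: RHS = -98 is not a perfect cube.
  y = 3: RHS = 357 is not a perfect cube.
  y = -3: RHS = -345 is not a perfect cube.
Continuing the search up to |y| = 40 finds no solutions either.
No (x, y) in the scanned range satisfies the equation.

No integer solutions with |y| ≤ 40.


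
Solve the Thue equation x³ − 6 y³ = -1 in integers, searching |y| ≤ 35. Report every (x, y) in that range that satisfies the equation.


The equation is x³ - 6y³ = -1. For fixed y, x³ = 6·y³ − 1, so a solution requires the RHS to be a perfect cube.
Strategy: iterate y from -35 to 35, compute RHS = 6·y³ − 1, and check whether it is a (positive or negative) perfect cube.
Check small values of y:
  y = 0: RHS = -1 = (-1)³ ⇒ x = -1 works.
  y = 1: RHS = 5 is not a perfect cube.
  y = -1: RHS = -7 is not a perfect cube.
  y = 2: RHS = 47 is not a perfect cube.
  y = -2: RHS = -49 is not a perfect cube.
  y = 3: RHS = 161 is not a perfect cube.
  y = -3: RHS = -163 is not a perfect cube.
Continuing the search up to |y| = 35 finds no further solutions beyond those listed.
Collected solutions: (-1, 0).

Solutions (with |y| ≤ 35): (-1, 0).


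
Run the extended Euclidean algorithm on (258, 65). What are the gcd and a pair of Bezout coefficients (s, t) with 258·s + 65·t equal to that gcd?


Euclidean algorithm on (258, 65) — divide until remainder is 0:
  258 = 3 · 65 + 63
  65 = 1 · 63 + 2
  63 = 31 · 2 + 1
  2 = 2 · 1 + 0
gcd(258, 65) = 1.
Track Bezout coefficients alongside the remainders: start with r₀ = 258 = a·1 + b·0 (s = 1, t = 0) and r₁ = 65 = a·0 + b·1 (s = 0, t = 1); each new remainder r_{k+1} = r_{k-1} − q_k·r_k inherits s_{k+1} = s_{k-1} − q_k·s_k, t_{k+1} = t_{k-1} − q_k·t_k, so r_k = a·s_k + b·t_k at every step:
  q = 3: r = 63, s = 1 − 3·0 = 1, t = 0 − 3·1 = -3  (check: 258·1 + 65·(-3) = 63)
  q = 1: r = 2, s = 0 − 1·1 = -1, t = 1 − 1·(-3) = 4  (check: 258·(-1) + 65·4 = 2)
  q = 31: r = 1, s = 1 − 31·(-1) = 32, t = -3 − 31·4 = -127  (check: 258·32 + 65·(-127) = 1)
The row with r = 1 (the gcd) gives the Bezout coefficients s = 32, t = -127.
Result: 258 · (32) + 65 · (-127) = 1.

gcd(258, 65) = 1; s = 32, t = -127 (check: 258·32 + 65·(-127) = 1).


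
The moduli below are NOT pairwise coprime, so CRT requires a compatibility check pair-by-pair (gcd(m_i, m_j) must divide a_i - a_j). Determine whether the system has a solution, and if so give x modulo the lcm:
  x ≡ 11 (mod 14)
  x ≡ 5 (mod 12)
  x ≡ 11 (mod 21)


Moduli 14, 12, 21 are not pairwise coprime, so CRT works modulo lcm(m_i) when all pairwise compatibility conditions hold.
Pairwise compatibility: gcd(m_i, m_j) must divide a_i - a_j for every pair.
Merge one congruence at a time:
  Start: x ≡ 11 (mod 14).
  Combine with x ≡ 5 (mod 12): gcd(14, 12) = 2; 5 - 11 = -6, which IS divisible by 2, so compatible.
    Write x = 11 + 14·t and substitute into x ≡ 5 (mod 12): 14·t ≡ 5 − 11 = -6 (mod 12).
    Divide the congruence (and modulus) by g = 2: 7·t ≡ -3 (mod 6).
    Reduce coefficients mod 6: 1·t ≡ 3 (mod 6).
    So t ≡ 3 (mod 6).
    Then x = 11 + 14·3 = 53, valid modulo lcm(14, 12) = 84: x ≡ 53 (mod 84).
  Combine with x ≡ 11 (mod 21): gcd(84, 21) = 21; 11 - 53 = -42, which IS divisible by 21, so compatible.
    Write x = 53 + 84·t and substitute into x ≡ 11 (mod 21): 84·t ≡ 11 − 53 = -42 (mod 21).
    Divide the congruence (and modulus) by g = 21: 4·t ≡ -2 (mod 1).
    Modulo 1 every t works; take t = 0.
    Then x = 53 + 84·0 = 53, valid modulo lcm(84, 21) = 84: x ≡ 53 (mod 84).
Verify: 53 mod 14 = 11, 53 mod 12 = 5, 53 mod 21 = 11.

x ≡ 53 (mod 84).


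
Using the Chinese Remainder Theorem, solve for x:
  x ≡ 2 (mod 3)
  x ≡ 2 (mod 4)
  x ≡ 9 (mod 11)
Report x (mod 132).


Moduli 3, 4, 11 are pairwise coprime; by CRT there is a unique solution modulo M = 3 · 4 · 11 = 132.
Solve pairwise, accumulating the modulus:
  Start with x ≡ 2 (mod 3).
  Combine with x ≡ 2 (mod 4): since gcd(3, 4) = 1, we get a unique residue mod 12.
    Write x = 2 + 3·t and substitute into x ≡ 2 (mod 4): 3·t ≡ 2 − 2 = 0 (mod 4).
    The inverse of 3 mod 4 is 3 (since 3·3 = 9 = 2·4 + 1), so t ≡ 3·0 = 0 ≡ 0 (mod 4).
    Then x = 2 + 3·0 = 2, valid modulo lcm(3, 4) = 12: x ≡ 2 (mod 12).
  Combine with x ≡ 9 (mod 11): since gcd(12, 11) = 1, we get a unique residue mod 132.
    Write x = 2 + 12·t and substitute into x ≡ 9 (mod 11): 12·t ≡ 9 − 2 = 7 (mod 11).
    Reduce coefficients mod 11: 1·t ≡ 7 (mod 11).
    So t ≡ 7 (mod 11).
    Then x = 2 + 12·7 = 86, valid modulo lcm(12, 11) = 132: x ≡ 86 (mod 132).
Verify: 86 mod 3 = 2 ✓, 86 mod 4 = 2 ✓, 86 mod 11 = 9 ✓.

x ≡ 86 (mod 132).


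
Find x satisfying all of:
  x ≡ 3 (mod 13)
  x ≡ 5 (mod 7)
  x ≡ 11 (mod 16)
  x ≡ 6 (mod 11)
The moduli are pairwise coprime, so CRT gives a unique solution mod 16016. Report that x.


Product of moduli M = 13 · 7 · 16 · 11 = 16016.
Merge one congruence at a time:
  Start: x ≡ 3 (mod 13).
  Combine with x ≡ 5 (mod 7); new modulus lcm = 91.
    Write x = 3 + 13·t and substitute into x ≡ 5 (mod 7): 13·t ≡ 5 − 3 = 2 (mod 7).
    Reduce coefficients mod 7: 6·t ≡ 2 (mod 7).
    The inverse of 6 mod 7 is 6 (since 6·6 = 36 = 5·7 + 1), so t ≡ 6·2 = 12 ≡ 5 (mod 7).
    Then x = 3 + 13·5 = 68, valid modulo lcm(13, 7) = 91: x ≡ 68 (mod 91).
  Combine with x ≡ 11 (mod 16); new modulus lcm = 1456.
    Write x = 68 + 91·t and substitute into x ≡ 11 (mod 16): 91·t ≡ 11 − 68 = -57 (mod 16).
    Reduce coefficients mod 16: 11·t ≡ 7 (mod 16).
    The inverse of 11 mod 16 is 3 (since 11·3 = 33 = 2·16 + 1), so t ≡ 3·7 = 21 ≡ 5 (mod 16).
    Then x = 68 + 91·5 = 523, valid modulo lcm(91, 16) = 1456: x ≡ 523 (mod 1456).
  Combine with x ≡ 6 (mod 11); new modulus lcm = 16016.
    Write x = 523 + 1456·t and substitute into x ≡ 6 (mod 11): 1456·t ≡ 6 − 523 = -517 (mod 11).
    Reduce coefficients mod 11: 4·t ≡ 0 (mod 11).
    The inverse of 4 mod 11 is 3 (since 4·3 = 12 = 1·11 + 1), so t ≡ 3·0 = 0 ≡ 0 (mod 11).
    Then x = 523 + 1456·0 = 523, valid modulo lcm(1456, 11) = 16016: x ≡ 523 (mod 16016).
Verify against each original: 523 mod 13 = 3, 523 mod 7 = 5, 523 mod 16 = 11, 523 mod 11 = 6.

x ≡ 523 (mod 16016).


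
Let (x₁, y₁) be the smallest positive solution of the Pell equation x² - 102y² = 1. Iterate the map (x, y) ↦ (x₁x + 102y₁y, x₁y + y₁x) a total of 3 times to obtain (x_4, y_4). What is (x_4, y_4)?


Step 1: Find the fundamental solution (x₁, y₁) of x² - 102y² = 1.
  Expand √102 as a continued fraction. a₀ = ⌊√102⌋ = 10; iterate m_{k+1} = d_k·a_k − m_k, d_{k+1} = (102 − m_{k+1}²)/d_k, a_{k+1} = ⌊(a₀ + m_{k+1})/d_{k+1}⌋ (starting m₀ = 0, d₀ = 1), with convergents p_k = a_k·p_{k-1} + p_{k-2}, q_k = a_k·q_{k-1} + q_{k-2} (p₋₁ = 1, q₋₁ = 0):
  k = 0: a₀ = 10; p₀/q₀ = 10/1; p₀² − 102·q₀² = 100 − 102 = -2.
  k = 1: m = 10, d = 2, a = ⌊(10 + 10)/2⌋ = 10; p/q = (10·10 + 1)/(10·1 + 0) = 101/10; p² − 102·q² = 10201 − 10200 = 1.
  The first convergent with p² − 102·q² = 1 gives the fundamental solution (x₁, y₁) = (101, 10).
Step 2: Apply the recurrence (x_{n+1}, y_{n+1}) = (x₁x_n + 102y₁y_n, x₁y_n + y₁x_n) repeatedly.
  From (x_1, y_1) = (101, 10): x_2 = 101·101 + 102·10·10 = 20401; y_2 = 101·10 + 10·101 = 2020.
  From (x_2, y_2) = (20401, 2020): x_3 = 101·20401 + 102·10·2020 = 4120901; y_3 = 101·2020 + 10·20401 = 408030.
  From (x_3, y_3) = (4120901, 408030): x_4 = 101·4120901 + 102·10·408030 = 832401601; y_4 = 101·408030 + 10·4120901 = 82420040.
Step 3: Verify x_4² - 102·y_4² = 692892425347363201 - 692892425347363200 = 1 (should be 1). ✓

(x_1, y_1) = (101, 10); (x_4, y_4) = (832401601, 82420040).


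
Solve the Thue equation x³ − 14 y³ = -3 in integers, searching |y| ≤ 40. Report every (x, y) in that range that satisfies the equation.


The equation is x³ - 14y³ = -3. For fixed y, x³ = 14·y³ − 3, so a solution requires the RHS to be a perfect cube.
Strategy: iterate y from -40 to 40, compute RHS = 14·y³ − 3, and check whether it is a (positive or negative) perfect cube.
Check small values of y:
  y = 0: RHS = -3 is not a perfect cube.
  y = 1: RHS = 11 is not a perfect cube.
  y = -1: RHS = -17 is not a perfect cube.
  y = 2: RHS = 109 is not a perfect cube.
  y = -2: RHS = -115 is not a perfect cube.
  y = 3: RHS = 375 is not a perfect cube.
  y = -3: RHS = -381 is not a perfect cube.
Continuing the search up to |y| = 40 finds no solutions either.
No (x, y) in the scanned range satisfies the equation.

No integer solutions with |y| ≤ 40.


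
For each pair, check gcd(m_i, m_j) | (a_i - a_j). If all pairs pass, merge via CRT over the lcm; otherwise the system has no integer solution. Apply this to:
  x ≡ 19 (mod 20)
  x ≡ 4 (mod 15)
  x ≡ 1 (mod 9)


Moduli 20, 15, 9 are not pairwise coprime, so CRT works modulo lcm(m_i) when all pairwise compatibility conditions hold.
Pairwise compatibility: gcd(m_i, m_j) must divide a_i - a_j for every pair.
Merge one congruence at a time:
  Start: x ≡ 19 (mod 20).
  Combine with x ≡ 4 (mod 15): gcd(20, 15) = 5; 4 - 19 = -15, which IS divisible by 5, so compatible.
    Write x = 19 + 20·t and substitute into x ≡ 4 (mod 15): 20·t ≡ 4 − 19 = -15 (mod 15).
    Divide the congruence (and modulus) by g = 5: 4·t ≡ -3 (mod 3).
    Reduce coefficients mod 3: 1·t ≡ 0 (mod 3).
    So t ≡ 0 (mod 3).
    Then x = 19 + 20·0 = 19, valid modulo lcm(20, 15) = 60: x ≡ 19 (mod 60).
  Combine with x ≡ 1 (mod 9): gcd(60, 9) = 3; 1 - 19 = -18, which IS divisible by 3, so compatible.
    Write x = 19 + 60·t and substitute into x ≡ 1 (mod 9): 60·t ≡ 1 − 19 = -18 (mod 9).
    Divide the congruence (and modulus) by g = 3: 20·t ≡ -6 (mod 3).
    Reduce coefficients mod 3: 2·t ≡ 0 (mod 3).
    The inverse of 2 mod 3 is 2 (since 2·2 = 4 = 1·3 + 1), so t ≡ 2·0 = 0 ≡ 0 (mod 3).
    Then x = 19 + 60·0 = 19, valid modulo lcm(60, 9) = 180: x ≡ 19 (mod 180).
Verify: 19 mod 20 = 19, 19 mod 15 = 4, 19 mod 9 = 1.

x ≡ 19 (mod 180).


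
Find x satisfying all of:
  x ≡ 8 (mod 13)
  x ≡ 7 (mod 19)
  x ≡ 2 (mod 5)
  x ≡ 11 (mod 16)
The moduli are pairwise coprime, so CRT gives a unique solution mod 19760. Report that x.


Product of moduli M = 13 · 19 · 5 · 16 = 19760.
Merge one congruence at a time:
  Start: x ≡ 8 (mod 13).
  Combine with x ≡ 7 (mod 19); new modulus lcm = 247.
    Write x = 8 + 13·t and substitute into x ≡ 7 (mod 19): 13·t ≡ 7 − 8 = -1 (mod 19).
    Reduce coefficients mod 19: 13·t ≡ 18 (mod 19).
    The inverse of 13 mod 19 is 3 (since 13·3 = 39 = 2·19 + 1), so t ≡ 3·18 = 54 ≡ 16 (mod 19).
    Then x = 8 + 13·16 = 216, valid modulo lcm(13, 19) = 247: x ≡ 216 (mod 247).
  Combine with x ≡ 2 (mod 5); new modulus lcm = 1235.
    Write x = 216 + 247·t and substitute into x ≡ 2 (mod 5): 247·t ≡ 2 − 216 = -214 (mod 5).
    Reduce coefficients mod 5: 2·t ≡ 1 (mod 5).
    The inverse of 2 mod 5 is 3 (since 2·3 = 6 = 1·5 + 1), so t ≡ 3·1 = 3 ≡ 3 (mod 5).
    Then x = 216 + 247·3 = 957, valid modulo lcm(247, 5) = 1235: x ≡ 957 (mod 1235).
  Combine with x ≡ 11 (mod 16); new modulus lcm = 19760.
    Write x = 957 + 1235·t and substitute into x ≡ 11 (mod 16): 1235·t ≡ 11 − 957 = -946 (mod 16).
    Reduce coefficients mod 16: 3·t ≡ 14 (mod 16).
    The inverse of 3 mod 16 is 11 (since 3·11 = 33 = 2·16 + 1), so t ≡ 11·14 = 154 ≡ 10 (mod 16).
    Then x = 957 + 1235·10 = 13307, valid modulo lcm(1235, 16) = 19760: x ≡ 13307 (mod 19760).
Verify against each original: 13307 mod 13 = 8, 13307 mod 19 = 7, 13307 mod 5 = 2, 13307 mod 16 = 11.

x ≡ 13307 (mod 19760).


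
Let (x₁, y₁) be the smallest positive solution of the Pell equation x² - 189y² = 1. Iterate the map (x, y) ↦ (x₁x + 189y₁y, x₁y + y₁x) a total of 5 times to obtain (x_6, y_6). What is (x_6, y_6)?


Step 1: Find the fundamental solution (x₁, y₁) of x² - 189y² = 1.
  Expand √189 as a continued fraction. a₀ = ⌊√189⌋ = 13; iterate m_{k+1} = d_k·a_k − m_k, d_{k+1} = (189 − m_{k+1}²)/d_k, a_{k+1} = ⌊(a₀ + m_{k+1})/d_{k+1}⌋ (starting m₀ = 0, d₀ = 1), with convergents p_k = a_k·p_{k-1} + p_{k-2}, q_k = a_k·q_{k-1} + q_{k-2} (p₋₁ = 1, q₋₁ = 0):
  k = 0: a₀ = 13; p₀/q₀ = 13/1; p₀² − 189·q₀² = 169 − 189 = -20.
  k = 1: m = 13, d = 20, a = ⌊(13 + 13)/20⌋ = 1; p/q = (1·13 + 1)/(1·1 + 0) = 14/1; p² − 189·q² = 196 − 189 = 7.
  k = 2: m = 7, d = 7, a = ⌊(13 + 7)/7⌋ = 2; p/q = (2·14 + 13)/(2·1 + 1) = 41/3; p² − 189·q² = 1681 − 1701 = -20.
  k = 3: m = 7, d = 20, a = ⌊(13 + 7)/20⌋ = 1; p/q = (1·41 + 14)/(1·3 + 1) = 55/4; p² − 189·q² = 3025 − 3024 = 1.
  The first convergent with p² − 189·q² = 1 gives the fundamental solution (x₁, y₁) = (55, 4).
Step 2: Apply the recurrence (x_{n+1}, y_{n+1}) = (x₁x_n + 189y₁y_n, x₁y_n + y₁x_n) repeatedly.
  From (x_1, y_1) = (55, 4): x_2 = 55·55 + 189·4·4 = 6049; y_2 = 55·4 + 4·55 = 440.
  From (x_2, y_2) = (6049, 440): x_3 = 55·6049 + 189·4·440 = 665335; y_3 = 55·440 + 4·6049 = 48396.
  From (x_3, y_3) = (665335, 48396): x_4 = 55·665335 + 189·4·48396 = 73180801; y_4 = 55·48396 + 4·665335 = 5323120.
  From (x_4, y_4) = (73180801, 5323120): x_5 = 55·73180801 + 189·4·5323120 = 8049222775; y_5 = 55·5323120 + 4·73180801 = 585494804.
  From (x_5, y_5) = (8049222775, 585494804): x_6 = 55·8049222775 + 189·4·585494804 = 885341324449; y_6 = 55·585494804 + 4·8049222775 = 64399105320.
Step 3: Verify x_6² - 189·y_6² = 783829260777109485153601 - 783829260777109485153600 = 1 (should be 1). ✓

(x_1, y_1) = (55, 4); (x_6, y_6) = (885341324449, 64399105320).


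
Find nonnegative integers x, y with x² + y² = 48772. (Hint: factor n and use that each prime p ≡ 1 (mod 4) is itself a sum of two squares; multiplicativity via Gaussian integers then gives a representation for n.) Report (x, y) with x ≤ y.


Step 1: Factor n = 48772 = 2^2 · 89 · 137.
Step 2: Check the mod-4 condition on each prime factor: 2 = 2 (special); 89 ≡ 1 (mod 4), exponent 1; 137 ≡ 1 (mod 4), exponent 1.
All primes ≡ 3 (mod 4) appear to even exponent (or don't appear), so by the two-squares theorem n IS expressible as a sum of two squares.
Step 3: Build a representation. Group n = k² · m with k = 2 and m = 89 · 137 = 12193 (a product of primes ≡ 1 (mod 4)); a representation of m scales to one of n via (k·x)² + (k·y)² = k²(x² + y²). Each prime p ≡ 1 (mod 4) is itself a sum of two squares; find a² by testing p − a² for a perfect square:
  89: 89 − 1² = 88, 89 − 2² = 85, 89 − 3² = 80, 89 − 4² = 73, 89 − 5² = 64 = 8² ⇒ 89 = 5² + 8².
  137: 137 − 1² = 136, 137 − 2² = 133, 137 − 3² = 128, 137 − 4² = 121 = 11² ⇒ 137 = 4² + 11².
  Combine using the Brahmagupta–Fibonacci identity (a² + b²)(c² + d²) = (ac − bd)² + (ad + bc)² = (ac + bd)² + (ad − bc)²:
  89 · 137 = 12193: from (5² + 8²)(4² + 11²), take (5·4 − 8·11, 5·11 + 8·4) = (20 − 88, 55 + 32) = (-68, 87); dropping signs (only squares matter) gives (68, 87); check 68² + 87² = 4624 + 7569 = 12193 ✓.
  Scale by k = 2: (2·68, 2·87) = (136, 174).
Step 4: Order so x ≤ y and verify: 136² + 174² = 18496 + 30276 = 48772 = n. ✓

n = 48772 = 136² + 174² (one valid representation with x ≤ y).


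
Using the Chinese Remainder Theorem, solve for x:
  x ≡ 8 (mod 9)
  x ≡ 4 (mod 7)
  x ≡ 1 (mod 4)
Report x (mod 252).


Moduli 9, 7, 4 are pairwise coprime; by CRT there is a unique solution modulo M = 9 · 7 · 4 = 252.
Solve pairwise, accumulating the modulus:
  Start with x ≡ 8 (mod 9).
  Combine with x ≡ 4 (mod 7): since gcd(9, 7) = 1, we get a unique residue mod 63.
    Write x = 8 + 9·t and substitute into x ≡ 4 (mod 7): 9·t ≡ 4 − 8 = -4 (mod 7).
    Reduce coefficients mod 7: 2·t ≡ 3 (mod 7).
    The inverse of 2 mod 7 is 4 (since 2·4 = 8 = 1·7 + 1), so t ≡ 4·3 = 12 ≡ 5 (mod 7).
    Then x = 8 + 9·5 = 53, valid modulo lcm(9, 7) = 63: x ≡ 53 (mod 63).
  Combine with x ≡ 1 (mod 4): since gcd(63, 4) = 1, we get a unique residue mod 252.
    Write x = 53 + 63·t and substitute into x ≡ 1 (mod 4): 63·t ≡ 1 − 53 = -52 (mod 4).
    Reduce coefficients mod 4: 3·t ≡ 0 (mod 4).
    The inverse of 3 mod 4 is 3 (since 3·3 = 9 = 2·4 + 1), so t ≡ 3·0 = 0 ≡ 0 (mod 4).
    Then x = 53 + 63·0 = 53, valid modulo lcm(63, 4) = 252: x ≡ 53 (mod 252).
Verify: 53 mod 9 = 8 ✓, 53 mod 7 = 4 ✓, 53 mod 4 = 1 ✓.

x ≡ 53 (mod 252).


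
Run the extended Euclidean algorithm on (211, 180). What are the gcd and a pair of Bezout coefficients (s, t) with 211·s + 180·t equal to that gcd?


Euclidean algorithm on (211, 180) — divide until remainder is 0:
  211 = 1 · 180 + 31
  180 = 5 · 31 + 25
  31 = 1 · 25 + 6
  25 = 4 · 6 + 1
  6 = 6 · 1 + 0
gcd(211, 180) = 1.
Track Bezout coefficients alongside the remainders: start with r₀ = 211 = a·1 + b·0 (s = 1, t = 0) and r₁ = 180 = a·0 + b·1 (s = 0, t = 1); each new remainder r_{k+1} = r_{k-1} − q_k·r_k inherits s_{k+1} = s_{k-1} − q_k·s_k, t_{k+1} = t_{k-1} − q_k·t_k, so r_k = a·s_k + b·t_k at every step:
  q = 1: r = 31, s = 1 − 1·0 = 1, t = 0 − 1·1 = -1  (check: 211·1 + 180·(-1) = 31)
  q = 5: r = 25, s = 0 − 5·1 = -5, t = 1 − 5·(-1) = 6  (check: 211·(-5) + 180·6 = 25)
  q = 1: r = 6, s = 1 − 1·(-5) = 6, t = -1 − 1·6 = -7  (check: 211·6 + 180·(-7) = 6)
  q = 4: r = 1, s = -5 − 4·6 = -29, t = 6 − 4·(-7) = 34  (check: 211·(-29) + 180·34 = 1)
The row with r = 1 (the gcd) gives the Bezout coefficients s = -29, t = 34.
Result: 211 · (-29) + 180 · (34) = 1.

gcd(211, 180) = 1; s = -29, t = 34 (check: 211·(-29) + 180·34 = 1).


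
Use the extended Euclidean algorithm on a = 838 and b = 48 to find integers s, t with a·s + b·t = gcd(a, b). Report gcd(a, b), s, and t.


Euclidean algorithm on (838, 48) — divide until remainder is 0:
  838 = 17 · 48 + 22
  48 = 2 · 22 + 4
  22 = 5 · 4 + 2
  4 = 2 · 2 + 0
gcd(838, 48) = 2.
Track Bezout coefficients alongside the remainders: start with r₀ = 838 = a·1 + b·0 (s = 1, t = 0) and r₁ = 48 = a·0 + b·1 (s = 0, t = 1); each new remainder r_{k+1} = r_{k-1} − q_k·r_k inherits s_{k+1} = s_{k-1} − q_k·s_k, t_{k+1} = t_{k-1} − q_k·t_k, so r_k = a·s_k + b·t_k at every step:
  q = 17: r = 22, s = 1 − 17·0 = 1, t = 0 − 17·1 = -17  (check: 838·1 + 48·(-17) = 22)
  q = 2: r = 4, s = 0 − 2·1 = -2, t = 1 − 2·(-17) = 35  (check: 838·(-2) + 48·35 = 4)
  q = 5: r = 2, s = 1 − 5·(-2) = 11, t = -17 − 5·35 = -192  (check: 838·11 + 48·(-192) = 2)
The row with r = 2 (the gcd) gives the Bezout coefficients s = 11, t = -192.
Result: 838 · (11) + 48 · (-192) = 2.

gcd(838, 48) = 2; s = 11, t = -192 (check: 838·11 + 48·(-192) = 2).


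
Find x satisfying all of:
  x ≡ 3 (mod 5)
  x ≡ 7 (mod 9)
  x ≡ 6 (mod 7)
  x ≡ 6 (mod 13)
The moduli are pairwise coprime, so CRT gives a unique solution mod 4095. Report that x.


Product of moduli M = 5 · 9 · 7 · 13 = 4095.
Merge one congruence at a time:
  Start: x ≡ 3 (mod 5).
  Combine with x ≡ 7 (mod 9); new modulus lcm = 45.
    Write x = 3 + 5·t and substitute into x ≡ 7 (mod 9): 5·t ≡ 7 − 3 = 4 (mod 9).
    The inverse of 5 mod 9 is 2 (since 5·2 = 10 = 1·9 + 1), so t ≡ 2·4 = 8 ≡ 8 (mod 9).
    Then x = 3 + 5·8 = 43, valid modulo lcm(5, 9) = 45: x ≡ 43 (mod 45).
  Combine with x ≡ 6 (mod 7); new modulus lcm = 315.
    Write x = 43 + 45·t and substitute into x ≡ 6 (mod 7): 45·t ≡ 6 − 43 = -37 (mod 7).
    Reduce coefficients mod 7: 3·t ≡ 5 (mod 7).
    The inverse of 3 mod 7 is 5 (since 3·5 = 15 = 2·7 + 1), so t ≡ 5·5 = 25 ≡ 4 (mod 7).
    Then x = 43 + 45·4 = 223, valid modulo lcm(45, 7) = 315: x ≡ 223 (mod 315).
  Combine with x ≡ 6 (mod 13); new modulus lcm = 4095.
    Write x = 223 + 315·t and substitute into x ≡ 6 (mod 13): 315·t ≡ 6 − 223 = -217 (mod 13).
    Reduce coefficients mod 13: 3·t ≡ 4 (mod 13).
    The inverse of 3 mod 13 is 9 (since 3·9 = 27 = 2·13 + 1), so t ≡ 9·4 = 36 ≡ 10 (mod 13).
    Then x = 223 + 315·10 = 3373, valid modulo lcm(315, 13) = 4095: x ≡ 3373 (mod 4095).
Verify against each original: 3373 mod 5 = 3, 3373 mod 9 = 7, 3373 mod 7 = 6, 3373 mod 13 = 6.

x ≡ 3373 (mod 4095).


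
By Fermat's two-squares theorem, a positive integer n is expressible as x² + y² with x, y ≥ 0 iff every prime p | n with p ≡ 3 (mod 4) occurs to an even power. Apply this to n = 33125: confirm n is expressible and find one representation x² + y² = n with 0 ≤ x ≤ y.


Step 1: Factor n = 33125 = 5^4 · 53.
Step 2: Check the mod-4 condition on each prime factor: 5 ≡ 1 (mod 4), exponent 4; 53 ≡ 1 (mod 4), exponent 1.
All primes ≡ 3 (mod 4) appear to even exponent (or don't appear), so by the two-squares theorem n IS expressible as a sum of two squares.
Step 3: Build a representation. Group n = k² · m with k = 5 and m = 5 · 5 · 53 = 1325 (a product of primes ≡ 1 (mod 4)); a representation of m scales to one of n via (k·x)² + (k·y)² = k²(x² + y²). Each prime p ≡ 1 (mod 4) is itself a sum of two squares; find a² by testing p − a² for a perfect square:
  5: 5 − 1² = 4 = 2² ⇒ 5 = 1² + 2².
  53: 53 − 1² = 52, 53 − 2² = 49 = 7² ⇒ 53 = 2² + 7².
  Combine using the Brahmagupta–Fibonacci identity (a² + b²)(c² + d²) = (ac − bd)² + (ad + bc)² = (ac + bd)² + (ad − bc)²:
  5 · 5 = 25: from (1² + 2²)(1² + 2²), take (1·1 − 2·2, 1·2 + 2·1) = (1 − 4, 2 + 2) = (-3, 4); dropping signs (only squares matter) gives (3, 4); check 3² + 4² = 9 + 16 = 25 ✓.
  25 · 53 = 1325: from (3² + 4²)(2² + 7²), take (3·2 − 4·7, 3·7 + 4·2) = (6 − 28, 21 + 8) = (-22, 29); dropping signs (only squares matter) gives (22, 29); check 22² + 29² = 484 + 841 = 1325 ✓.
  Scale by k = 5: (5·22, 5·29) = (110, 145).
Step 4: Order so x ≤ y and verify: 110² + 145² = 12100 + 21025 = 33125 = n. ✓

n = 33125 = 110² + 145² (one valid representation with x ≤ y).


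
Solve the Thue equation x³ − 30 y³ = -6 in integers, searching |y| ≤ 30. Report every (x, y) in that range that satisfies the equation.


The equation is x³ - 30y³ = -6. For fixed y, x³ = 30·y³ − 6, so a solution requires the RHS to be a perfect cube.
Strategy: iterate y from -30 to 30, compute RHS = 30·y³ − 6, and check whether it is a (positive or negative) perfect cube.
Check small values of y:
  y = 0: RHS = -6 is not a perfect cube.
  y = 1: RHS = 24 is not a perfect cube.
  y = -1: RHS = -36 is not a perfect cube.
  y = 2: RHS = 234 is not a perfect cube.
  y = -2: RHS = -246 is not a perfect cube.
  y = 3: RHS = 804 is not a perfect cube.
  y = -3: RHS = -816 is not a perfect cube.
Continuing the search up to |y| = 30 finds no solutions either.
No (x, y) in the scanned range satisfies the equation.

No integer solutions with |y| ≤ 30.


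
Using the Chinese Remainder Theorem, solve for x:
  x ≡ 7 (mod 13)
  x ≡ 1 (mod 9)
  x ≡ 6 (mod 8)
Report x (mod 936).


Moduli 13, 9, 8 are pairwise coprime; by CRT there is a unique solution modulo M = 13 · 9 · 8 = 936.
Solve pairwise, accumulating the modulus:
  Start with x ≡ 7 (mod 13).
  Combine with x ≡ 1 (mod 9): since gcd(13, 9) = 1, we get a unique residue mod 117.
    Write x = 7 + 13·t and substitute into x ≡ 1 (mod 9): 13·t ≡ 1 − 7 = -6 (mod 9).
    Reduce coefficients mod 9: 4·t ≡ 3 (mod 9).
    The inverse of 4 mod 9 is 7 (since 4·7 = 28 = 3·9 + 1), so t ≡ 7·3 = 21 ≡ 3 (mod 9).
    Then x = 7 + 13·3 = 46, valid modulo lcm(13, 9) = 117: x ≡ 46 (mod 117).
  Combine with x ≡ 6 (mod 8): since gcd(117, 8) = 1, we get a unique residue mod 936.
    Write x = 46 + 117·t and substitute into x ≡ 6 (mod 8): 117·t ≡ 6 − 46 = -40 (mod 8).
    Reduce coefficients mod 8: 5·t ≡ 0 (mod 8).
    The inverse of 5 mod 8 is 5 (since 5·5 = 25 = 3·8 + 1), so t ≡ 5·0 = 0 ≡ 0 (mod 8).
    Then x = 46 + 117·0 = 46, valid modulo lcm(117, 8) = 936: x ≡ 46 (mod 936).
Verify: 46 mod 13 = 7 ✓, 46 mod 9 = 1 ✓, 46 mod 8 = 6 ✓.

x ≡ 46 (mod 936).


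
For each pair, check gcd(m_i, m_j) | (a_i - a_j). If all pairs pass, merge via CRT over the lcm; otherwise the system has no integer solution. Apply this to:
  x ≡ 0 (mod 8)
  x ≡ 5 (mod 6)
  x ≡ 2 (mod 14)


Moduli 8, 6, 14 are not pairwise coprime, so CRT works modulo lcm(m_i) when all pairwise compatibility conditions hold.
Pairwise compatibility: gcd(m_i, m_j) must divide a_i - a_j for every pair.
Merge one congruence at a time:
  Start: x ≡ 0 (mod 8).
  Combine with x ≡ 5 (mod 6): gcd(8, 6) = 2, and 5 - 0 = 5 is NOT divisible by 2.
    ⇒ system is inconsistent (no integer solution).

No solution (the system is inconsistent).


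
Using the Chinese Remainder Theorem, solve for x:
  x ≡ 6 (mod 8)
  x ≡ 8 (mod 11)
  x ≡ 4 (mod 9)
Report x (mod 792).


Moduli 8, 11, 9 are pairwise coprime; by CRT there is a unique solution modulo M = 8 · 11 · 9 = 792.
Solve pairwise, accumulating the modulus:
  Start with x ≡ 6 (mod 8).
  Combine with x ≡ 8 (mod 11): since gcd(8, 11) = 1, we get a unique residue mod 88.
    Write x = 6 + 8·t and substitute into x ≡ 8 (mod 11): 8·t ≡ 8 − 6 = 2 (mod 11).
    The inverse of 8 mod 11 is 7 (since 8·7 = 56 = 5·11 + 1), so t ≡ 7·2 = 14 ≡ 3 (mod 11).
    Then x = 6 + 8·3 = 30, valid modulo lcm(8, 11) = 88: x ≡ 30 (mod 88).
  Combine with x ≡ 4 (mod 9): since gcd(88, 9) = 1, we get a unique residue mod 792.
    Write x = 30 + 88·t and substitute into x ≡ 4 (mod 9): 88·t ≡ 4 − 30 = -26 (mod 9).
    Reduce coefficients mod 9: 7·t ≡ 1 (mod 9).
    The inverse of 7 mod 9 is 4 (since 7·4 = 28 = 3·9 + 1), so t ≡ 4·1 = 4 ≡ 4 (mod 9).
    Then x = 30 + 88·4 = 382, valid modulo lcm(88, 9) = 792: x ≡ 382 (mod 792).
Verify: 382 mod 8 = 6 ✓, 382 mod 11 = 8 ✓, 382 mod 9 = 4 ✓.

x ≡ 382 (mod 792).


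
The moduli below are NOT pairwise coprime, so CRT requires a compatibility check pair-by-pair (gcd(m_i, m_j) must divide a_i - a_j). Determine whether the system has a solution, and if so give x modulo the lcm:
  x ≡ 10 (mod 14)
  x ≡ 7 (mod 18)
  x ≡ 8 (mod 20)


Moduli 14, 18, 20 are not pairwise coprime, so CRT works modulo lcm(m_i) when all pairwise compatibility conditions hold.
Pairwise compatibility: gcd(m_i, m_j) must divide a_i - a_j for every pair.
Merge one congruence at a time:
  Start: x ≡ 10 (mod 14).
  Combine with x ≡ 7 (mod 18): gcd(14, 18) = 2, and 7 - 10 = -3 is NOT divisible by 2.
    ⇒ system is inconsistent (no integer solution).

No solution (the system is inconsistent).


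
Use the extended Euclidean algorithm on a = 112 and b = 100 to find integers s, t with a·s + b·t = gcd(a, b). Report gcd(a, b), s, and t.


Euclidean algorithm on (112, 100) — divide until remainder is 0:
  112 = 1 · 100 + 12
  100 = 8 · 12 + 4
  12 = 3 · 4 + 0
gcd(112, 100) = 4.
Track Bezout coefficients alongside the remainders: start with r₀ = 112 = a·1 + b·0 (s = 1, t = 0) and r₁ = 100 = a·0 + b·1 (s = 0, t = 1); each new remainder r_{k+1} = r_{k-1} − q_k·r_k inherits s_{k+1} = s_{k-1} − q_k·s_k, t_{k+1} = t_{k-1} − q_k·t_k, so r_k = a·s_k + b·t_k at every step:
  q = 1: r = 12, s = 1 − 1·0 = 1, t = 0 − 1·1 = -1  (check: 112·1 + 100·(-1) = 12)
  q = 8: r = 4, s = 0 − 8·1 = -8, t = 1 − 8·(-1) = 9  (check: 112·(-8) + 100·9 = 4)
The row with r = 4 (the gcd) gives the Bezout coefficients s = -8, t = 9.
Result: 112 · (-8) + 100 · (9) = 4.

gcd(112, 100) = 4; s = -8, t = 9 (check: 112·(-8) + 100·9 = 4).


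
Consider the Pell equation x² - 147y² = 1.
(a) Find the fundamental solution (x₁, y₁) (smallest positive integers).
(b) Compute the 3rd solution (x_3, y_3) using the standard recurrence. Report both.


Step 1: Find the fundamental solution (x₁, y₁) of x² - 147y² = 1.
  Expand √147 as a continued fraction. a₀ = ⌊√147⌋ = 12; iterate m_{k+1} = d_k·a_k − m_k, d_{k+1} = (147 − m_{k+1}²)/d_k, a_{k+1} = ⌊(a₀ + m_{k+1})/d_{k+1}⌋ (starting m₀ = 0, d₀ = 1), with convergents p_k = a_k·p_{k-1} + p_{k-2}, q_k = a_k·q_{k-1} + q_{k-2} (p₋₁ = 1, q₋₁ = 0):
  k = 0: a₀ = 12; p₀/q₀ = 12/1; p₀² − 147·q₀² = 144 − 147 = -3.
  k = 1: m = 12, d = 3, a = ⌊(12 + 12)/3⌋ = 8; p/q = (8·12 + 1)/(8·1 + 0) = 97/8; p² − 147·q² = 9409 − 9408 = 1.
  The first convergent with p² − 147·q² = 1 gives the fundamental solution (x₁, y₁) = (97, 8).
Step 2: Apply the recurrence (x_{n+1}, y_{n+1}) = (x₁x_n + 147y₁y_n, x₁y_n + y₁x_n) repeatedly.
  From (x_1, y_1) = (97, 8): x_2 = 97·97 + 147·8·8 = 18817; y_2 = 97·8 + 8·97 = 1552.
  From (x_2, y_2) = (18817, 1552): x_3 = 97·18817 + 147·8·1552 = 3650401; y_3 = 97·1552 + 8·18817 = 301080.
Step 3: Verify x_3² - 147·y_3² = 13325427460801 - 13325427460800 = 1 (should be 1). ✓

(x_1, y_1) = (97, 8); (x_3, y_3) = (3650401, 301080).


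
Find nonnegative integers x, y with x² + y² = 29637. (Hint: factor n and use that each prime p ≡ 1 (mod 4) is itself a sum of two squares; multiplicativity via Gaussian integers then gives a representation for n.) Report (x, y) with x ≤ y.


Step 1: Factor n = 29637 = 3^2 · 37 · 89.
Step 2: Check the mod-4 condition on each prime factor: 3 ≡ 3 (mod 4), exponent 2 (must be even); 37 ≡ 1 (mod 4), exponent 1; 89 ≡ 1 (mod 4), exponent 1.
All primes ≡ 3 (mod 4) appear to even exponent (or don't appear), so by the two-squares theorem n IS expressible as a sum of two squares.
Step 3: Build a representation. Group n = k² · m with k = 3 and m = 37 · 89 = 3293 (a product of primes ≡ 1 (mod 4)); a representation of m scales to one of n via (k·x)² + (k·y)² = k²(x² + y²). Each prime p ≡ 1 (mod 4) is itself a sum of two squares; find a² by testing p − a² for a perfect square:
  37: 37 − 1² = 36 = 6² ⇒ 37 = 1² + 6².
  89: 89 − 1² = 88, 89 − 2² = 85, 89 − 3² = 80, 89 − 4² = 73, 89 − 5² = 64 = 8² ⇒ 89 = 5² + 8².
  Combine using the Brahmagupta–Fibonacci identity (a² + b²)(c² + d²) = (ac − bd)² + (ad + bc)² = (ac + bd)² + (ad − bc)²:
  37 · 89 = 3293: from (1² + 6²)(5² + 8²), take (1·5 − 6·8, 1·8 + 6·5) = (5 − 48, 8 + 30) = (-43, 38); dropping signs (only squares matter) gives (43, 38); check 43² + 38² = 1849 + 1444 = 3293 ✓.
  Scale by k = 3: (3·43, 3·38) = (129, 114).
Step 4: Order so x ≤ y and verify: 114² + 129² = 12996 + 16641 = 29637 = n. ✓

n = 29637 = 114² + 129² (one valid representation with x ≤ y).


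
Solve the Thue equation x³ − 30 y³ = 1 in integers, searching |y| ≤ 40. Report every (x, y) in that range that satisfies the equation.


The equation is x³ - 30y³ = 1. For fixed y, x³ = 30·y³ + 1, so a solution requires the RHS to be a perfect cube.
Strategy: iterate y from -40 to 40, compute RHS = 30·y³ + 1, and check whether it is a (positive or negative) perfect cube.
Check small values of y:
  y = 0: RHS = 1 = (1)³ ⇒ x = 1 works.
  y = 1: RHS = 31 is not a perfect cube.
  y = -1: RHS = -29 is not a perfect cube.
  y = 2: RHS = 241 is not a perfect cube.
  y = -2: RHS = -239 is not a perfect cube.
  y = 3: RHS = 811 is not a perfect cube.
  y = -3: RHS = -809 is not a perfect cube.
Continuing the search up to |y| = 40 finds no further solutions beyond those listed.
Collected solutions: (1, 0).

Solutions (with |y| ≤ 40): (1, 0).


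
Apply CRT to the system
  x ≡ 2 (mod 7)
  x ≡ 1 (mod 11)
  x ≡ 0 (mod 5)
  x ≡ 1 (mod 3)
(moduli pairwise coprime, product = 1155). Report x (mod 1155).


Product of moduli M = 7 · 11 · 5 · 3 = 1155.
Merge one congruence at a time:
  Start: x ≡ 2 (mod 7).
  Combine with x ≡ 1 (mod 11); new modulus lcm = 77.
    Write x = 2 + 7·t and substitute into x ≡ 1 (mod 11): 7·t ≡ 1 − 2 = -1 (mod 11).
    Reduce coefficients mod 11: 7·t ≡ 10 (mod 11).
    The inverse of 7 mod 11 is 8 (since 7·8 = 56 = 5·11 + 1), so t ≡ 8·10 = 80 ≡ 3 (mod 11).
    Then x = 2 + 7·3 = 23, valid modulo lcm(7, 11) = 77: x ≡ 23 (mod 77).
  Combine with x ≡ 0 (mod 5); new modulus lcm = 385.
    Write x = 23 + 77·t and substitute into x ≡ 0 (mod 5): 77·t ≡ 0 − 23 = -23 (mod 5).
    Reduce coefficients mod 5: 2·t ≡ 2 (mod 5).
    The inverse of 2 mod 5 is 3 (since 2·3 = 6 = 1·5 + 1), so t ≡ 3·2 = 6 ≡ 1 (mod 5).
    Then x = 23 + 77·1 = 100, valid modulo lcm(77, 5) = 385: x ≡ 100 (mod 385).
  Combine with x ≡ 1 (mod 3); new modulus lcm = 1155.
    Write x = 100 + 385·t and substitute into x ≡ 1 (mod 3): 385·t ≡ 1 − 100 = -99 (mod 3).
    Reduce coefficients mod 3: 1·t ≡ 0 (mod 3).
    So t ≡ 0 (mod 3).
    Then x = 100 + 385·0 = 100, valid modulo lcm(385, 3) = 1155: x ≡ 100 (mod 1155).
Verify against each original: 100 mod 7 = 2, 100 mod 11 = 1, 100 mod 5 = 0, 100 mod 3 = 1.

x ≡ 100 (mod 1155).
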